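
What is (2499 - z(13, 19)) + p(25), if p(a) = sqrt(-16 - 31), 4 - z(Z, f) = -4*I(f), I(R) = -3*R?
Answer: 2723 + I*sqrt(47) ≈ 2723.0 + 6.8557*I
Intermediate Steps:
z(Z, f) = 4 - 12*f (z(Z, f) = 4 - (-4)*(-3*f) = 4 - 12*f)
p(a) = I*sqrt(47) (p(a) = sqrt(-47) = I*sqrt(47))
(2499 - z(13, 19)) + p(25) = (2499 - (4 - 12*19)) + I*sqrt(47) = (2499 - (4 - 228)) + I*sqrt(47) = (2499 - 1*(-224)) + I*sqrt(47) = (2499 + 224) + I*sqrt(47) = 2723 + I*sqrt(47)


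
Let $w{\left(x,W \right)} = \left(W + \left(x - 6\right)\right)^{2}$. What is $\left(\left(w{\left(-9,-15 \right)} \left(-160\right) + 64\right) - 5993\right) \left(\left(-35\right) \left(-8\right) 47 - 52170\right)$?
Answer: $5848730290$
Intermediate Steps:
$w{\left(x,W \right)} = \left(-6 + W + x\right)^{2}$ ($w{\left(x,W \right)} = \left(W + \left(x - 6\right)\right)^{2} = \left(W + \left(-6 + x\right)\right)^{2} = \left(-6 + W + x\right)^{2}$)
$\left(\left(w{\left(-9,-15 \right)} \left(-160\right) + 64\right) - 5993\right) \left(\left(-35\right) \left(-8\right) 47 - 52170\right) = \left(\left(\left(-6 - 15 - 9\right)^{2} \left(-160\right) + 64\right) - 5993\right) \left(\left(-35\right) \left(-8\right) 47 - 52170\right) = \left(\left(\left(-30\right)^{2} \left(-160\right) + 64\right) - 5993\right) \left(280 \cdot 47 - 52170\right) = \left(\left(900 \left(-160\right) + 64\right) - 5993\right) \left(13160 - 52170\right) = \left(\left(-144000 + 64\right) - 5993\right) \left(-39010\right) = \left(-143936 - 5993\right) \left(-39010\right) = \left(-149929\right) \left(-39010\right) = 5848730290$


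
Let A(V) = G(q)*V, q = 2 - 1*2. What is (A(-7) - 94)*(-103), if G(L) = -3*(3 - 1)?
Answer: 5356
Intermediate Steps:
q = 0 (q = 2 - 2 = 0)
G(L) = -6 (G(L) = -3*2 = -6)
A(V) = -6*V
(A(-7) - 94)*(-103) = (-6*(-7) - 94)*(-103) = (42 - 94)*(-103) = -52*(-103) = 5356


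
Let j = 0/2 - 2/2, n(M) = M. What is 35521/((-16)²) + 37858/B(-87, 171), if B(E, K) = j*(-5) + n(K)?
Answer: 996459/2816 ≈ 353.86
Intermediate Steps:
j = -1 (j = 0*(½) - 2*½ = 0 - 1 = -1)
B(E, K) = 5 + K (B(E, K) = -1*(-5) + K = 5 + K)
35521/((-16)²) + 37858/B(-87, 171) = 35521/((-16)²) + 37858/(5 + 171) = 35521/256 + 37858/176 = 35521*(1/256) + 37858*(1/176) = 35521/256 + 18929/88 = 996459/2816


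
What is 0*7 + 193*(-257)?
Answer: -49601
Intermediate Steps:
0*7 + 193*(-257) = 0 - 49601 = -49601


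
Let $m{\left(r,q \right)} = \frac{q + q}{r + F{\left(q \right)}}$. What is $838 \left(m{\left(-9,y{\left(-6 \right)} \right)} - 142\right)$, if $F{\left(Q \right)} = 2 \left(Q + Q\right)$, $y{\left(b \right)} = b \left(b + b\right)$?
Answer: $- \frac{3675468}{31} \approx -1.1856 \cdot 10^{5}$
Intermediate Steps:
$y{\left(b \right)} = 2 b^{2}$ ($y{\left(b \right)} = b 2 b = 2 b^{2}$)
$F{\left(Q \right)} = 4 Q$ ($F{\left(Q \right)} = 2 \cdot 2 Q = 4 Q$)
$m{\left(r,q \right)} = \frac{2 q}{r + 4 q}$ ($m{\left(r,q \right)} = \frac{q + q}{r + 4 q} = \frac{2 q}{r + 4 q}$)
$838 \left(m{\left(-9,y{\left(-6 \right)} \right)} - 142\right) = 838 \left(\frac{2 \cdot 2 \left(-6\right)^{2}}{-9 + 4 \cdot 2 \left(-6\right)^{2}} - 142\right) = 838 \left(\frac{2 \cdot 2 \cdot 36}{-9 + 4 \cdot 2 \cdot 36} - 142\right) = 838 \left(2 \cdot 72 \frac{1}{-9 + 4 \cdot 72} - 142\right) = 838 \left(2 \cdot 72 \frac{1}{-9 + 288} - 142\right) = 838 \left(2 \cdot 72 \cdot \frac{1}{279} - 142\right) = 838 \left(\frac{16}{31} - 142\right) = 838 \left(- \frac{4386}{31}\right) = - \frac{3675468}{31}$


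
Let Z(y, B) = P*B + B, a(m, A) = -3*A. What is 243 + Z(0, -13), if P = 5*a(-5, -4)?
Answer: -550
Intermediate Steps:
P = 60 (P = 5*(-3*(-4)) = 5*12 = 60)
Z(y, B) = 61*B (Z(y, B) = 60*B + B = 61*B)
243 + Z(0, -13) = 243 + 61*(-13) = 243 - 793 = -550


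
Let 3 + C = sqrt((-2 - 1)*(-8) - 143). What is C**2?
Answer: (3 - I*sqrt(119))**2 ≈ -110.0 - 65.452*I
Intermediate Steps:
C = -3 + I*sqrt(119) (C = -3 + sqrt((-2 - 1)*(-8) - 143) = -3 + sqrt(-3*(-8) - 143) = -3 + sqrt(24 - 143) = -3 + sqrt(-119) = -3 + I*sqrt(119) ≈ -3.0 + 10.909*I)
C**2 = (-3 + I*sqrt(119))**2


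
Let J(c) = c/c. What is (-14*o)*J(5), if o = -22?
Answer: 308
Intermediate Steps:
J(c) = 1
(-14*o)*J(5) = -14*(-22)*1 = 308*1 = 308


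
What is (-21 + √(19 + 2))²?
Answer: (21 - √21)² ≈ 269.53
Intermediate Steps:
(-21 + √(19 + 2))² = (-21 + √21)²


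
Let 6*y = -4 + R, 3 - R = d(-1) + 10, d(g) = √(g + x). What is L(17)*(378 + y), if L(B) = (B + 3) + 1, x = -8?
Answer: 15799/2 - 21*I/2 ≈ 7899.5 - 10.5*I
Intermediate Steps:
d(g) = √(-8 + g) (d(g) = √(g - 8) = √(-8 + g))
R = -7 - 3*I (R = 3 - (√(-8 - 1) + 10) = 3 - (√(-9) + 10) = 3 - (3*I + 10) = 3 - (10 + 3*I) = 3 + (-10 - 3*I) = -7 - 3*I ≈ -7.0 - 3.0*I)
L(B) = 4 + B (L(B) = (3 + B) + 1 = 4 + B)
y = -11/6 - I/2 (y = (-4 + (-7 - 3*I))/6 = (-11 - 3*I)/6 = -11/6 - I/2 ≈ -1.8333 - 0.5*I)
L(17)*(378 + y) = (4 + 17)*(378 + (-11/6 - I/2)) = 21*(2257/6 - I/2) = 15799/2 - 21*I/2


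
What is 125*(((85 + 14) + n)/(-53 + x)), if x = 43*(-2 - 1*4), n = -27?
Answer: -9000/311 ≈ -28.939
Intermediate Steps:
x = -258 (x = 43*(-2 - 4) = 43*(-6) = -258)
125*(((85 + 14) + n)/(-53 + x)) = 125*(((85 + 14) - 27)/(-53 - 258)) = 125*((99 - 27)/(-311)) = 125*(72*(-1/311)) = 125*(-72/311) = -9000/311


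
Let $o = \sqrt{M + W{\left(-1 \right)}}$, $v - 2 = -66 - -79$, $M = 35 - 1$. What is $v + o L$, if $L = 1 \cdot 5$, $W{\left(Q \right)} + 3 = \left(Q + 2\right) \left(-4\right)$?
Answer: $15 + 15 \sqrt{3} \approx 40.981$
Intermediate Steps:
$W{\left(Q \right)} = -11 - 4 Q$ ($W{\left(Q \right)} = -3 + \left(Q + 2\right) \left(-4\right) = -3 + \left(2 + Q\right) \left(-4\right) = -3 - \left(8 + 4 Q\right) = -11 - 4 Q$)
$M = 34$ ($M = 35 - 1 = 34$)
$v = 15$ ($v = 2 - -13 = 2 + \left(-66 + 79\right) = 2 + 13 = 15$)
$L = 5$
$o = 3 \sqrt{3}$ ($o = \sqrt{34 - 7} = \sqrt{27} = 3 \sqrt{3} \approx 5.1962$)
$v + o L = 15 + 3 \sqrt{3} \cdot 5 = 15 + 15 \sqrt{3}$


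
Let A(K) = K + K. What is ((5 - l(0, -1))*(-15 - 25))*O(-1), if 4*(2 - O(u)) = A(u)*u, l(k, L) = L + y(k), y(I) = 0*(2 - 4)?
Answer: -360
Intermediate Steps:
y(I) = 0 (y(I) = 0*(-2) = 0)
A(K) = 2*K
l(k, L) = L (l(k, L) = L + 0 = L)
O(u) = 2 - u²/2 (O(u) = 2 - 2*u*u/4 = 2 - u²/2)
((5 - l(0, -1))*(-15 - 25))*O(-1) = ((5 - 1*(-1))*(-15 - 25))*(2 - ½*(-1)²) = ((5 + 1)*(-40))*(2 - ½*1) = (6*(-40))*(2 - ½) = -240*3/2 = -360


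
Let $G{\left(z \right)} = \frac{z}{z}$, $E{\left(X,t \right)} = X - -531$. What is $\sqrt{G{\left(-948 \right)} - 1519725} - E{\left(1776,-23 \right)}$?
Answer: $-2307 + 2 i \sqrt{379931} \approx -2307.0 + 1232.8 i$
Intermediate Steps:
$E{\left(X,t \right)} = 531 + X$ ($E{\left(X,t \right)} = X + 531 = 531 + X$)
$G{\left(z \right)} = 1$
$\sqrt{G{\left(-948 \right)} - 1519725} - E{\left(1776,-23 \right)} = \sqrt{1 - 1519725} - \left(531 + 1776\right) = \sqrt{-1519724} - 2307 = 2 i \sqrt{379931} - 2307 = -2307 + 2 i \sqrt{379931}$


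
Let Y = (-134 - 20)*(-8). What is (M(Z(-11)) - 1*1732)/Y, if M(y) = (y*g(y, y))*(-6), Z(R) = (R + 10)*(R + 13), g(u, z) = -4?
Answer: -445/308 ≈ -1.4448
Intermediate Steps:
Z(R) = (10 + R)*(13 + R)
M(y) = 24*y (M(y) = (y*(-4))*(-6) = -4*y*(-6) = 24*y)
Y = 1232 (Y = -154*(-8) = 1232)
(M(Z(-11)) - 1*1732)/Y = (24*(130 + (-11)**2 + 23*(-11)) - 1*1732)/1232 = (24*(130 + 121 - 253) - 1732)*(1/1232) = (24*(-2) - 1732)*(1/1232) = (-48 - 1732)*(1/1232) = -1780*1/1232 = -445/308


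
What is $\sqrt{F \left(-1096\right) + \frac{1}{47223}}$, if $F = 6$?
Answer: $\frac{i \sqrt{181043914601}}{5247} \approx 81.093 i$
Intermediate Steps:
$\sqrt{F \left(-1096\right) + \frac{1}{47223}} = \sqrt{6 \left(-1096\right) + \frac{1}{47223}} = \sqrt{-6576 + \frac{1}{47223}} = \sqrt{- \frac{310538447}{47223}} = \frac{i \sqrt{181043914601}}{5247}$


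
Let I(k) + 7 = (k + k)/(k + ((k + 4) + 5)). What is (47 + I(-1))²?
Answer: 77284/49 ≈ 1577.2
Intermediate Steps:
I(k) = -7 + 2*k/(9 + 2*k) (I(k) = -7 + (k + k)/(k + ((k + 4) + 5)) = -7 + (2*k)/(k + ((4 + k) + 5)) = -7 + (2*k)/(k + (9 + k)) = -7 + (2*k)/(9 + 2*k) = -7 + 2*k/(9 + 2*k))
(47 + I(-1))² = (47 + 3*(-21 - 4*(-1))/(9 + 2*(-1)))² = (47 + 3*(-21 + 4)/(9 - 2))² = (47 + 3*(-17)/7)² = (47 + 3*(⅐)*(-17))² = (47 - 51/7)² = (278/7)² = 77284/49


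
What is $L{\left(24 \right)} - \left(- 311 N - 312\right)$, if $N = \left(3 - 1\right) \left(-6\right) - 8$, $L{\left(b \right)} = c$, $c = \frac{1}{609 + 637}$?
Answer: $- \frac{7361367}{1246} \approx -5908.0$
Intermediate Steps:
$c = \frac{1}{1246} \approx 0.00080257$
$L{\left(b \right)} = \frac{1}{1246}$
$N = -20$ ($N = 2 \left(-6\right) - 8 = -12 - 8 = -20$)
$L{\left(24 \right)} - \left(- 311 N - 312\right) = \frac{1}{1246} - \left(\left(-311\right) \left(-20\right) - 312\right) = \frac{1}{1246} - \left(6220 - 312\right) = \frac{1}{1246} - 5908 = - \frac{7361367}{1246}$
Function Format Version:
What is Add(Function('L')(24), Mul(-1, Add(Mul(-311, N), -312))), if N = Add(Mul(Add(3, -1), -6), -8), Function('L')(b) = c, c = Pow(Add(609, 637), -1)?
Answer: Rational(-7361367, 1246) ≈ -5908.0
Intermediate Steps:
c = Rational(1, 1246) (c = Pow(1246, -1) = Rational(1, 1246) ≈ 0.00080257)
Function('L')(b) = Rational(1, 1246)
N = -20 (N = Add(Mul(2, -6), -8) = Add(-12, -8) = -20)
Add(Function('L')(24), Mul(-1, Add(Mul(-311, N), -312))) = Add(Rational(1, 1246), Mul(-1, Add(Mul(-311, -20), -312))) = Add(Rational(1, 1246), Mul(-1, Add(6220, -312))) = Add(Rational(1, 1246), Mul(-1, 5908)) = Add(Rational(1, 1246), -5908) = Rational(-7361367, 1246)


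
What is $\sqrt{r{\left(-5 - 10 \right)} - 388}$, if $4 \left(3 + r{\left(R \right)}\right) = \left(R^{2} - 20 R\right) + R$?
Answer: $\frac{i \sqrt{1054}}{2} \approx 16.233 i$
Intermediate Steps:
$r{\left(R \right)} = -3 - \frac{19 R}{4} + \frac{R^{2}}{4}$ ($r{\left(R \right)} = -3 + \frac{\left(R^{2} - 20 R\right) + R}{4} = -3 + \frac{R^{2} - 19 R}{4} = -3 + \left(- \frac{19 R}{4} + \frac{R^{2}}{4}\right) = -3 - \frac{19 R}{4} + \frac{R^{2}}{4}$)
$\sqrt{r{\left(-5 - 10 \right)} - 388} = \sqrt{\left(-3 - \frac{19 \left(-5 - 10\right)}{4} + \frac{\left(-5 - 10\right)^{2}}{4}\right) - 388} = \sqrt{\left(-3 - - \frac{285}{4} + \frac{\left(-15\right)^{2}}{4}\right) - 388} = \sqrt{\left(-3 + \frac{285}{4} + \frac{1}{4} \cdot 225\right) - 388} = \sqrt{\left(-3 + \frac{285}{4} + \frac{225}{4}\right) - 388} = \sqrt{\frac{249}{2} - 388} = \sqrt{- \frac{527}{2}} = \frac{i \sqrt{1054}}{2}$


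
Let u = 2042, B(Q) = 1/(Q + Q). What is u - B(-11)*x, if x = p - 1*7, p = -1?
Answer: 22458/11 ≈ 2041.6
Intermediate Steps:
B(Q) = 1/(2*Q)
x = -8 (x = -1 - 1*7 = -1 - 7 = -8)
u - B(-11)*x = 2042 - (1/2)/(-11)*(-8) = 2042 - (1/2)*(-1/11)*(-8) = 2042 - (-1)*(-8)/22 = 2042 - 1*4/11 = 2042 - 4/11 = 22458/11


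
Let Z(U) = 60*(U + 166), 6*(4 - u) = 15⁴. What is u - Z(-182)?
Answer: -14947/2 ≈ -7473.5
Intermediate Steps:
u = -16867/2 (u = 4 - ⅙*15⁴ = 4 - ⅙*50625 = 4 - 16875/2 = -16867/2 ≈ -8433.5)
Z(U) = 9960 + 60*U (Z(U) = 60*(166 + U) = 9960 + 60*U)
u - Z(-182) = -16867/2 - (9960 + 60*(-182)) = -16867/2 - (9960 - 10920) = -16867/2 - 1*(-960) = -16867/2 + 960 = -14947/2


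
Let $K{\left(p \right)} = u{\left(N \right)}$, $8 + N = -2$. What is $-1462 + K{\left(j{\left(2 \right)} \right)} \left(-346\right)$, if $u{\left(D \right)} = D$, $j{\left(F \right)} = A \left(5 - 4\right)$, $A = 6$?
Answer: $1998$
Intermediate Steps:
$N = -10$ ($N = -8 - 2 = -10$)
$j{\left(F \right)} = 6$ ($j{\left(F \right)} = 6 \left(5 - 4\right) = 6 \cdot 1 = 6$)
$K{\left(p \right)} = -10$
$-1462 + K{\left(j{\left(2 \right)} \right)} \left(-346\right) = -1462 - -3460 = -1462 + 3460 = 1998$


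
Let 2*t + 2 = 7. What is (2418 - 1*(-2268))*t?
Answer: 11715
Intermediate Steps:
t = 5/2 (t = -1 + (½)*7 = -1 + 7/2 = 5/2 ≈ 2.5000)
(2418 - 1*(-2268))*t = (2418 - 1*(-2268))*(5/2) = (2418 + 2268)*(5/2) = 4686*(5/2) = 11715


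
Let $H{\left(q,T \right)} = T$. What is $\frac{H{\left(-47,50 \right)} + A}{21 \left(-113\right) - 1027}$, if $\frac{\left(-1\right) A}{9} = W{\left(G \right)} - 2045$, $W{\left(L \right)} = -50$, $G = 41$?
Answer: $- \frac{3781}{680} \approx -5.5603$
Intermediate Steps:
$A = 18855$ ($A = - 9 \left(-50 - 2045\right) = \left(-9\right) \left(-2095\right) = 18855$)
$\frac{H{\left(-47,50 \right)} + A}{21 \left(-113\right) - 1027} = \frac{50 + 18855}{21 \left(-113\right) - 1027} = \frac{18905}{-2373 - 1027} = \frac{18905}{-3400} = 18905 \left(- \frac{1}{3400}\right) = - \frac{3781}{680}$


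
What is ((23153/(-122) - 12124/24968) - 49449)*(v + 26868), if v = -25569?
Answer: -12276034229529/190381 ≈ -6.4481e+7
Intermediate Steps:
((23153/(-122) - 12124/24968) - 49449)*(v + 26868) = ((23153/(-122) - 12124/24968) - 49449)*(-25569 + 26868) = ((23153*(-1/122) - 12124*1/24968) - 49449)*1299 = ((-23153/122 - 3031/6242) - 49449)*1299 = (-36222702/190381 - 49449)*1299 = -9450372771/190381*1299 = -12276034229529/190381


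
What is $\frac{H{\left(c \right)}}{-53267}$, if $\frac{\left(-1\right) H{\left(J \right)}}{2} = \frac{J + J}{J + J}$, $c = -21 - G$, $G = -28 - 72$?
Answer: $\frac{2}{53267} \approx 3.7547 \cdot 10^{-5}$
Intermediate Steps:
$G = -100$
$c = 79$ ($c = -21 - -100 = -21 + 100 = 79$)
$H{\left(J \right)} = -2$ ($H{\left(J \right)} = - 2 \frac{J + J}{J + J} = - 2 \frac{2 J}{2 J} = - 2 \cdot 2 J \frac{1}{2 J} = \left(-2\right) 1 = -2$)
$\frac{H{\left(c \right)}}{-53267} = - \frac{2}{-53267} = \left(-2\right) \left(- \frac{1}{53267}\right) = \frac{2}{53267}$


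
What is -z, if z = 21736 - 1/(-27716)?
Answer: -602434977/27716 ≈ -21736.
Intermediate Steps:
z = 602434977/27716 (z = 21736 - 1*(-1/27716) = 21736 + 1/27716 = 602434977/27716 ≈ 21736.)
-z = -1*602434977/27716 = -602434977/27716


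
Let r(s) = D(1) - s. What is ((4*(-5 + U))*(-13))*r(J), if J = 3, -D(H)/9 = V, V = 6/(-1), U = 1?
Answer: 10608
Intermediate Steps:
V = -6 (V = 6*(-1) = -6)
D(H) = 54 (D(H) = -9*(-6) = 54)
r(s) = 54 - s
((4*(-5 + U))*(-13))*r(J) = ((4*(-5 + 1))*(-13))*(54 - 1*3) = ((4*(-4))*(-13))*(54 - 3) = -16*(-13)*51 = 208*51 = 10608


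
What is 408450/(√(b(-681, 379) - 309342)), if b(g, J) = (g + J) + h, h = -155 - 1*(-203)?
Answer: -29175*I*√77399/11057 ≈ -734.08*I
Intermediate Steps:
h = 48 (h = -155 + 203 = 48)
b(g, J) = 48 + J + g (b(g, J) = (g + J) + 48 = (J + g) + 48 = 48 + J + g)
408450/(√(b(-681, 379) - 309342)) = 408450/(√((48 + 379 - 681) - 309342)) = 408450/(√(-254 - 309342)) = 408450/(√(-309596)) = 408450/((2*I*√77399)) = 408450*(-I*√77399/154798) = -29175*I*√77399/11057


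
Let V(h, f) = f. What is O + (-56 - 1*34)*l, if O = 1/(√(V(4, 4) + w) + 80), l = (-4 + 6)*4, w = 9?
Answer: -4598560/6387 - √13/6387 ≈ -719.99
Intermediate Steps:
l = 8 (l = 2*4 = 8)
O = 1/(80 + √13) (O = 1/(√(4 + 9) + 80) = 1/(√13 + 80) = 1/(80 + √13) ≈ 0.011961)
O + (-56 - 1*34)*l = (80/6387 - √13/6387) + (-56 - 1*34)*8 = (80/6387 - √13/6387) + (-56 - 34)*8 = (80/6387 - √13/6387) - 90*8 = (80/6387 - √13/6387) - 720 = -4598560/6387 - √13/6387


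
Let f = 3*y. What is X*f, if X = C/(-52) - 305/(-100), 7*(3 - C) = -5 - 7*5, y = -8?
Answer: -31476/455 ≈ -69.178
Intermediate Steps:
C = 61/7 (C = 3 - (-5 - 7*5)/7 = 3 - (-5 - 35)/7 = 3 - ⅐*(-40) = 3 + 40/7 = 61/7 ≈ 8.7143)
f = -24 (f = 3*(-8) = -24)
X = 2623/910 (X = (61/7)/(-52) - 305/(-100) = (61/7)*(-1/52) - 305*(-1/100) = -61/364 + 61/20 = 2623/910 ≈ 2.8824)
X*f = (2623/910)*(-24) = -31476/455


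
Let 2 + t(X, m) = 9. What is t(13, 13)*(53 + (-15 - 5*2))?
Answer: 196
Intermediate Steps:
t(X, m) = 7 (t(X, m) = -2 + 9 = 7)
t(13, 13)*(53 + (-15 - 5*2)) = 7*(53 + (-15 - 5*2)) = 7*(53 + (-15 - 1*10)) = 7*(53 + (-15 - 10)) = 7*(53 - 25) = 7*28 = 196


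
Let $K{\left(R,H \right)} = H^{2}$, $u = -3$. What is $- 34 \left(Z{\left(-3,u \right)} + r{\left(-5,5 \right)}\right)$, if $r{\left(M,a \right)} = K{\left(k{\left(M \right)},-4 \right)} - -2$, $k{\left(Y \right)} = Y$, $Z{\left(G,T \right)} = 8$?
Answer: $-884$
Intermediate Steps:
$r{\left(M,a \right)} = 18$ ($r{\left(M,a \right)} = \left(-4\right)^{2} - -2 = 16 + 2 = 18$)
$- 34 \left(Z{\left(-3,u \right)} + r{\left(-5,5 \right)}\right) = - 34 \left(8 + 18\right) = \left(-34\right) 26 = -884$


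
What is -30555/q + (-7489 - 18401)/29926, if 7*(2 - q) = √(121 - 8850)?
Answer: -427815159/1271855 - 2037*I*√8729/85 ≈ -336.37 - 2239.0*I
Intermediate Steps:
q = 2 - I*√8729/7 (q = 2 - √(121 - 8850)/7 = 2 - I*√8729/7 ≈ 2.0 - 13.347*I)
-30555/q + (-7489 - 18401)/29926 = -30555/(2 - I*√8729/7) + (-7489 - 18401)/29926 = -30555/(2 - I*√8729/7) - 25890*1/29926 = -30555/(2 - I*√8729/7) - 12945/14963 = -12945/14963 - 30555/(2 - I*√8729/7)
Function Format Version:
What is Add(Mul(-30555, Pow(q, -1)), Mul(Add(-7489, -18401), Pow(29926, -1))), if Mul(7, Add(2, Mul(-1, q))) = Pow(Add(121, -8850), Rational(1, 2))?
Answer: Add(Rational(-427815159, 1271855), Mul(Rational(-2037, 85), I, Pow(8729, Rational(1, 2)))) ≈ Add(-336.37, Mul(-2239.0, I))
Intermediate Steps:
q = Add(2, Mul(Rational(-1, 7), I, Pow(8729, Rational(1, 2)))) (q = Add(2, Mul(Rational(-1, 7), Pow(Add(121, -8850), Rational(1, 2)))) = Add(2, Mul(Rational(-1, 7), Pow(-8729, Rational(1, 2)))) = Add(2, Mul(Rational(-1, 7), Mul(I, Pow(8729, Rational(1, 2))))) = Add(2, Mul(Rational(-1, 7), I, Pow(8729, Rational(1, 2)))) ≈ Add(2.0000, Mul(-13.347, I)))
Add(Mul(-30555, Pow(q, -1)), Mul(Add(-7489, -18401), Pow(29926, -1))) = Add(Mul(-30555, Pow(Add(2, Mul(Rational(-1, 7), I, Pow(8729, Rational(1, 2)))), -1)), Mul(Add(-7489, -18401), Pow(29926, -1))) = Add(Mul(-30555, Pow(Add(2, Mul(Rational(-1, 7), I, Pow(8729, Rational(1, 2)))), -1)), Mul(-25890, Rational(1, 29926))) = Add(Mul(-30555, Pow(Add(2, Mul(Rational(-1, 7), I, Pow(8729, Rational(1, 2)))), -1)), Rational(-12945, 14963)) = Add(Rational(-12945, 14963), Mul(-30555, Pow(Add(2, Mul(Rational(-1, 7), I, Pow(8729, Rational(1, 2)))), -1)))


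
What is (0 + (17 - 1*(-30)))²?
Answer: 2209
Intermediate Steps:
(0 + (17 - 1*(-30)))² = (0 + (17 + 30))² = (0 + 47)² = 47² = 2209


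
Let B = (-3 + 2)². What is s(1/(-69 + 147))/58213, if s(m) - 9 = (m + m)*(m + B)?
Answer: 27457/177083946 ≈ 0.00015505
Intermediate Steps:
B = 1 (B = (-1)² = 1)
s(m) = 9 + 2*m*(1 + m) (s(m) = 9 + (m + m)*(m + 1) = 9 + (2*m)*(1 + m) = 9 + 2*m*(1 + m))
s(1/(-69 + 147))/58213 = (9 + 2/(-69 + 147) + 2*(1/(-69 + 147))²)/58213 = (9 + 2/78 + 2*(1/78)²)*(1/58213) = (9 + 2*(1/78) + 2*(1/78)²)*(1/58213) = (9 + 1/39 + 2*(1/6084))*(1/58213) = (9 + 1/39 + 1/3042)*(1/58213) = (27457/3042)*(1/58213) = 27457/177083946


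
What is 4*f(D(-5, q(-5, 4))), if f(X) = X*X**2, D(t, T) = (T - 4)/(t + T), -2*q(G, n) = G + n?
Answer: 1372/729 ≈ 1.8820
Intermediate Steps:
q(G, n) = -G/2 - n/2 (q(G, n) = -(G + n)/2 = -G/2 - n/2)
D(t, T) = (-4 + T)/(T + t)
f(X) = X**3
4*f(D(-5, q(-5, 4))) = 4*((-4 + (-1/2*(-5) - 1/2*4))/((-1/2*(-5) - 1/2*4) - 5))**3 = 4*((-4 + (5/2 - 2))/((5/2 - 2) - 5))**3 = 4*((-4 + 1/2)/(1/2 - 5))**3 = 4*(-7/2/(-9/2))**3 = 4*(-2/9*(-7/2))**3 = 4*(7/9)**3 = 4*(343/729) = 1372/729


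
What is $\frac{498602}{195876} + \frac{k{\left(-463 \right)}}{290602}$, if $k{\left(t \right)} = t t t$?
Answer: $- \frac{2412044490071}{7115244669} \approx -339.0$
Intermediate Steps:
$k{\left(t \right)} = t^{3}$ ($k{\left(t \right)} = t^{2} t = t^{3}$)
$\frac{498602}{195876} + \frac{k{\left(-463 \right)}}{290602} = \frac{498602}{195876} + \frac{\left(-463\right)^{3}}{290602} = 498602 \cdot \frac{1}{195876} - \frac{99252847}{290602} = \frac{249301}{97938} - \frac{99252847}{290602} = - \frac{2412044490071}{7115244669}$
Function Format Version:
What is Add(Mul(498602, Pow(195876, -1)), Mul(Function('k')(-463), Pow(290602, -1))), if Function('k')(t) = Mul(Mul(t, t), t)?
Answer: Rational(-2412044490071, 7115244669) ≈ -339.00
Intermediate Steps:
Function('k')(t) = Pow(t, 3) (Function('k')(t) = Mul(Pow(t, 2), t) = Pow(t, 3))
Add(Mul(498602, Pow(195876, -1)), Mul(Function('k')(-463), Pow(290602, -1))) = Add(Mul(498602, Pow(195876, -1)), Mul(Pow(-463, 3), Pow(290602, -1))) = Add(Mul(498602, Rational(1, 195876)), Mul(-99252847, Rational(1, 290602))) = Add(Rational(249301, 97938), Rational(-99252847, 290602)) = Rational(-2412044490071, 7115244669)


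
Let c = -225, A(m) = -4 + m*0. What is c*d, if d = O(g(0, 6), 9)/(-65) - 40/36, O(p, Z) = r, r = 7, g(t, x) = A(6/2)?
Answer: 3565/13 ≈ 274.23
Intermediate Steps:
A(m) = -4 (A(m) = -4 + 0 = -4)
g(t, x) = -4
O(p, Z) = 7
d = -713/585 (d = 7/(-65) - 40/36 = 7*(-1/65) - 40*1/36 = -7/65 - 10/9 = -713/585 ≈ -1.2188)
c*d = -225*(-713/585) = 3565/13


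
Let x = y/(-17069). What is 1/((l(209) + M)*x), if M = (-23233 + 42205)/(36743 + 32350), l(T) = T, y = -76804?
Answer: 10079901/9491798708 ≈ 0.0010620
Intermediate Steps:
M = 2108/7677 (M = 18972/69093 = 18972*(1/69093) = 2108/7677 ≈ 0.27459)
x = 5908/1313 (x = -76804/(-17069) = -76804*(-1/17069) = 5908/1313 ≈ 4.4996)
1/((l(209) + M)*x) = 1/((209 + 2108/7677)*(5908/1313)) = (1313/5908)/(1606601/7677) = (7677/1606601)*(1313/5908) = 10079901/9491798708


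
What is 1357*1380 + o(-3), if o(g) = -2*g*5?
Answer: 1872690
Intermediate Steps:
o(g) = -10*g
1357*1380 + o(-3) = 1357*1380 - 10*(-3) = 1872660 + 30 = 1872690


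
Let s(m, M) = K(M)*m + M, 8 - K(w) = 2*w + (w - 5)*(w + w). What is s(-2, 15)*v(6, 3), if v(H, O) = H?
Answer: 3954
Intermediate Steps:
K(w) = 8 - 2*w - 2*w*(-5 + w) (K(w) = 8 - (2*w + (w - 5)*(w + w)) = 8 - (2*w + (-5 + w)*(2*w)) = 8 - (2*w + 2*w*(-5 + w)) = 8 + (-2*w - 2*w*(-5 + w)) = 8 - 2*w - 2*w*(-5 + w))
s(m, M) = M + m*(8 - 2*M**2 + 8*M) (s(m, M) = (8 - 2*M**2 + 8*M)*m + M = m*(8 - 2*M**2 + 8*M) + M = M + m*(8 - 2*M**2 + 8*M))
s(-2, 15)*v(6, 3) = (15 + 2*(-2)*(4 - 1*15**2 + 4*15))*6 = (15 + 2*(-2)*(4 - 1*225 + 60))*6 = (15 + 2*(-2)*(4 - 225 + 60))*6 = (15 + 2*(-2)*(-161))*6 = (15 + 644)*6 = 659*6 = 3954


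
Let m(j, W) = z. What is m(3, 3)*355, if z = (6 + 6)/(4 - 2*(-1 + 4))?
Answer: -2130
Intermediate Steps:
z = -6 (z = 12/(4 - 2*3) = 12/(4 - 6) = 12/(-2) = 12*(-1/2) = -6)
m(j, W) = -6
m(3, 3)*355 = -6*355 = -2130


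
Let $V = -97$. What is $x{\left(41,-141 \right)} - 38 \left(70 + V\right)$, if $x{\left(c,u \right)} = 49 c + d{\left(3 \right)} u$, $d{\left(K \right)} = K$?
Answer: $2612$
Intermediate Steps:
$x{\left(c,u \right)} = 3 u + 49 c$ ($x{\left(c,u \right)} = 49 c + 3 u = 3 u + 49 c$)
$x{\left(41,-141 \right)} - 38 \left(70 + V\right) = \left(3 \left(-141\right) + 49 \cdot 41\right) - 38 \left(70 - 97\right) = \left(-423 + 2009\right) - -1026 = 1586 + 1026 = 2612$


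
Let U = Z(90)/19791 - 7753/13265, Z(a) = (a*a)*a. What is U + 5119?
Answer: 50125763206/9723245 ≈ 5155.3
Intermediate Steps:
Z(a) = a³ (Z(a) = a²*a = a³)
U = 352472051/9723245 (U = 90³/19791 - 7753/13265 = 729000*(1/19791) - 7753*1/13265 = 27000/733 - 7753/13265 = 352472051/9723245 ≈ 36.250)
U + 5119 = 352472051/9723245 + 5119 = 50125763206/9723245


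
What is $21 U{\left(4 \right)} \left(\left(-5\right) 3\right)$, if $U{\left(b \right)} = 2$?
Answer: $-630$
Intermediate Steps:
$21 U{\left(4 \right)} \left(\left(-5\right) 3\right) = 21 \cdot 2 \left(\left(-5\right) 3\right) = 42 \left(-15\right) = -630$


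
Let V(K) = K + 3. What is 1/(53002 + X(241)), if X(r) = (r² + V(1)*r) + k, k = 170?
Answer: 1/112217 ≈ 8.9113e-6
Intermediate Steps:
V(K) = 3 + K
X(r) = 170 + r² + 4*r (X(r) = (r² + (3 + 1)*r) + 170 = (r² + 4*r) + 170 = 170 + r² + 4*r)
1/(53002 + X(241)) = 1/(53002 + (170 + 241² + 4*241)) = 1/(53002 + (170 + 58081 + 964)) = 1/(53002 + 59215) = 1/112217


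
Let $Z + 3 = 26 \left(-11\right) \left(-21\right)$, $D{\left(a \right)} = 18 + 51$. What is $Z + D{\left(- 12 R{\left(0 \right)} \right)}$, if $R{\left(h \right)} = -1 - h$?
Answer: $6072$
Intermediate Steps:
$D{\left(a \right)} = 69$
$Z = 6003$ ($Z = -3 + 26 \left(-11\right) \left(-21\right) = -3 - -6006 = -3 + 6006 = 6003$)
$Z + D{\left(- 12 R{\left(0 \right)} \right)} = 6003 + 69 = 6072$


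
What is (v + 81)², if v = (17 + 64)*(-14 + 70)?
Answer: 21316689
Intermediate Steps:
v = 4536 (v = 81*56 = 4536)
(v + 81)² = (4536 + 81)² = 4617² = 21316689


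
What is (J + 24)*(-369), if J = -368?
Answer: 126936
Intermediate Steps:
(J + 24)*(-369) = (-368 + 24)*(-369) = -344*(-369) = 126936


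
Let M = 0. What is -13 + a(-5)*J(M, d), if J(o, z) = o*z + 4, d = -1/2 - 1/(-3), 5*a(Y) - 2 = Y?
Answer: -77/5 ≈ -15.400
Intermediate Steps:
a(Y) = ⅖ + Y/5
d = -⅙ (d = -1*½ - 1*(-⅓) = -½ + ⅓ = -⅙ ≈ -0.16667)
J(o, z) = 4 + o*z
-13 + a(-5)*J(M, d) = -13 + (⅖ + (⅕)*(-5))*(4 + 0*(-⅙)) = -13 + (⅖ - 1)*(4 + 0) = -13 - ⅗*4 = -13 - 12/5 = -77/5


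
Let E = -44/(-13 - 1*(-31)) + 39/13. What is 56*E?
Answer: 280/9 ≈ 31.111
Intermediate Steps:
E = 5/9 (E = -44/(-13 + 31) + 39*(1/13) = -44/18 + 3 = -44*1/18 + 3 = -22/9 + 3 = 5/9 ≈ 0.55556)
56*E = 56*(5/9) = 280/9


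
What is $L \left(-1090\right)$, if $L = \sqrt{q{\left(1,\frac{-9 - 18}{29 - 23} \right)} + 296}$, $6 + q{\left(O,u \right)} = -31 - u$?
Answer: $- 545 \sqrt{1054} \approx -17694.0$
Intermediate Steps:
$q{\left(O,u \right)} = -37 - u$ ($q{\left(O,u \right)} = -6 - \left(31 + u\right) = -37 - u$)
$L = \frac{\sqrt{1054}}{2}$ ($L = \sqrt{\left(-37 - \frac{-9 - 18}{29 - 23}\right) + 296} = \sqrt{\left(-37 - - \frac{27}{6}\right) + 296} = \sqrt{\left(-37 - \left(-27\right) \frac{1}{6}\right) + 296} = \sqrt{\left(-37 - - \frac{9}{2}\right) + 296} = \sqrt{\left(-37 + \frac{9}{2}\right) + 296} = \sqrt{- \frac{65}{2} + 296} = \sqrt{\frac{527}{2}} = \frac{\sqrt{1054}}{2} \approx 16.233$)
$L \left(-1090\right) = \frac{\sqrt{1054}}{2} \left(-1090\right) = - 545 \sqrt{1054}$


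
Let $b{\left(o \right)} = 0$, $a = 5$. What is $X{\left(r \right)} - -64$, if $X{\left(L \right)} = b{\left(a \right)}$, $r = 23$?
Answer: $64$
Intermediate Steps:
$X{\left(L \right)} = 0$
$X{\left(r \right)} - -64 = 0 - -64 = 0 + 64 = 64$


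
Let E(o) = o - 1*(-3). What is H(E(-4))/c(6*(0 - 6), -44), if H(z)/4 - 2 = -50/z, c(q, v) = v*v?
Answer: 13/121 ≈ 0.10744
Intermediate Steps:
E(o) = 3 + o (E(o) = o + 3 = 3 + o)
c(q, v) = v²
H(z) = 8 - 200/z (H(z) = 8 + 4*(-50/z) = 8 - 200/z)
H(E(-4))/c(6*(0 - 6), -44) = (8 - 200/(3 - 4))/((-44)²) = (8 - 200/(-1))/1936 = (8 - 200*(-1))*(1/1936) = (8 + 200)*(1/1936) = 208*(1/1936) = 13/121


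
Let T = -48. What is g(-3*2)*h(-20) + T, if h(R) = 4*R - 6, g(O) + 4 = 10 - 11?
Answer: 382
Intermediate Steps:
g(O) = -5 (g(O) = -4 + (10 - 11) = -4 - 1 = -5)
h(R) = -6 + 4*R
g(-3*2)*h(-20) + T = -5*(-6 + 4*(-20)) - 48 = -5*(-6 - 80) - 48 = -5*(-86) - 48 = 430 - 48 = 382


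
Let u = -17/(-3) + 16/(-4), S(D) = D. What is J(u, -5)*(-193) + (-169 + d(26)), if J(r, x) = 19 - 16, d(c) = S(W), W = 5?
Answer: -743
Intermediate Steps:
u = 5/3 (u = -17*(-⅓) + 16*(-¼) = 17/3 - 4 = 5/3 ≈ 1.6667)
d(c) = 5
J(r, x) = 3
J(u, -5)*(-193) + (-169 + d(26)) = 3*(-193) + (-169 + 5) = -579 - 164 = -743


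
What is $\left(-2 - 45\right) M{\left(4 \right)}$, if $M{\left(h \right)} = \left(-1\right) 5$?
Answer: $235$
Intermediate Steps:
$M{\left(h \right)} = -5$
$\left(-2 - 45\right) M{\left(4 \right)} = \left(-2 - 45\right) \left(-5\right) = \left(-47\right) \left(-5\right) = 235$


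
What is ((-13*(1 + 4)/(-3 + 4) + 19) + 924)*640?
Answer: 561920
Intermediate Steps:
((-13*(1 + 4)/(-3 + 4) + 19) + 924)*640 = ((-65/1 + 19) + 924)*640 = ((-65 + 19) + 924)*640 = (-46 + 924)*640 = 878*640 = 561920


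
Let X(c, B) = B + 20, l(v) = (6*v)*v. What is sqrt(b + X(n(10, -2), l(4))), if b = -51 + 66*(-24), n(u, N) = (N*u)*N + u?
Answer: 7*I*sqrt(31) ≈ 38.974*I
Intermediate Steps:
l(v) = 6*v**2
n(u, N) = u + u*N**2 (n(u, N) = u*N**2 + u = u + u*N**2)
X(c, B) = 20 + B
b = -1635 (b = -51 - 1584 = -1635)
sqrt(b + X(n(10, -2), l(4))) = sqrt(-1635 + (20 + 6*4**2)) = sqrt(-1635 + (20 + 6*16)) = sqrt(-1635 + (20 + 96)) = sqrt(-1635 + 116) = sqrt(-1519) = 7*I*sqrt(31)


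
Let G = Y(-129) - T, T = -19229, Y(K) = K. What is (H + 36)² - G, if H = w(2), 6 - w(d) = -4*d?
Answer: -16600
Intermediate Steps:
w(d) = 6 + 4*d (w(d) = 6 - (-4)*d = 6 + 4*d)
H = 14 (H = 6 + 4*2 = 6 + 8 = 14)
G = 19100 (G = -129 - 1*(-19229) = -129 + 19229 = 19100)
(H + 36)² - G = (14 + 36)² - 1*19100 = 50² - 19100 = 2500 - 19100 = -16600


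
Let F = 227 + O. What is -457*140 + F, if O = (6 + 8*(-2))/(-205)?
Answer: -2613871/41 ≈ -63753.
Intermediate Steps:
O = 2/41 (O = (6 - 16)*(-1/205) = -10*(-1/205) = 2/41 ≈ 0.048781)
F = 9309/41 (F = 227 + 2/41 = 9309/41 ≈ 227.05)
-457*140 + F = -457*140 + 9309/41 = -63980 + 9309/41 = -2613871/41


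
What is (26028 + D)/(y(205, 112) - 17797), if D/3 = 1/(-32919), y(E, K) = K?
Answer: -285605243/194057505 ≈ -1.4718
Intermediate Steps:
D = -1/10973 (D = 3/(-32919) = 3*(-1/32919) = -1/10973 ≈ -9.1133e-5)
(26028 + D)/(y(205, 112) - 17797) = (26028 - 1/10973)/(112 - 17797) = (285605243/10973)/(-17685) = (285605243/10973)*(-1/17685) = -285605243/194057505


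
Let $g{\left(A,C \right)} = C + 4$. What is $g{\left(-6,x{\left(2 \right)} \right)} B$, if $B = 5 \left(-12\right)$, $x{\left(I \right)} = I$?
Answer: $-360$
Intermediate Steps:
$g{\left(A,C \right)} = 4 + C$
$B = -60$
$g{\left(-6,x{\left(2 \right)} \right)} B = \left(4 + 2\right) \left(-60\right) = 6 \left(-60\right) = -360$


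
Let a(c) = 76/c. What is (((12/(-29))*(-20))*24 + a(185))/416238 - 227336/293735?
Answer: -50735420535038/65594458380945 ≈ -0.77347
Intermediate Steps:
(((12/(-29))*(-20))*24 + a(185))/416238 - 227336/293735 = (((12/(-29))*(-20))*24 + 76/185)/416238 - 227336/293735 = (((12*(-1/29))*(-20))*24 + 76*(1/185))*(1/416238) - 227336*1/293735 = (-12/29*(-20)*24 + 76/185)*(1/416238) - 227336/293735 = ((240/29)*24 + 76/185)*(1/416238) - 227336/293735 = (5760/29 + 76/185)*(1/416238) - 227336/293735 = (1067804/5365)*(1/416238) - 227336/293735 = 533902/1116558435 - 227336/293735 = -50735420535038/65594458380945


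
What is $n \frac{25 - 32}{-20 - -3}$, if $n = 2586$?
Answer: $\frac{18102}{17} \approx 1064.8$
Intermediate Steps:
$n \frac{25 - 32}{-20 - -3} = 2586 \frac{25 - 32}{-20 - -3} = 2586 \left(- \frac{7}{-20 + 3}\right) = 2586 \left(- \frac{7}{-17}\right) = 2586 \left(\left(-7\right) \left(- \frac{1}{17}\right)\right) = 2586 \cdot \frac{7}{17} = \frac{18102}{17}$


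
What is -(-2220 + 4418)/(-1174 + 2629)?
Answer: -2198/1455 ≈ -1.5107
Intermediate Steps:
-(-2220 + 4418)/(-1174 + 2629) = -2198/1455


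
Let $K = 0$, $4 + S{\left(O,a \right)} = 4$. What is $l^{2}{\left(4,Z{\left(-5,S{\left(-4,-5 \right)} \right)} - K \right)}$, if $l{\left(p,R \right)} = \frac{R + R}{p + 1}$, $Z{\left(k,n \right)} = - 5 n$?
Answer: $0$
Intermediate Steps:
$S{\left(O,a \right)} = 0$ ($S{\left(O,a \right)} = -4 + 4 = 0$)
$l{\left(p,R \right)} = \frac{2 R}{1 + p}$
$l^{2}{\left(4,Z{\left(-5,S{\left(-4,-5 \right)} \right)} - K \right)} = \left(\frac{2 \left(\left(-5\right) 0 - 0\right)}{1 + 4}\right)^{2} = \left(\frac{2 \left(0 + 0\right)}{5}\right)^{2} = \left(2 \cdot 0 \cdot \frac{1}{5}\right)^{2} = 0^{2} = 0$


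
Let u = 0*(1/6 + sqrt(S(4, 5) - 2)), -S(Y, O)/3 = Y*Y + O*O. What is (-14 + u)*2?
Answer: -28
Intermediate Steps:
S(Y, O) = -3*O**2 - 3*Y**2 (S(Y, O) = -3*(Y*Y + O*O) = -3*(Y**2 + O**2) = -3*(O**2 + Y**2) = -3*O**2 - 3*Y**2)
u = 0 (u = 0*(1/6 + sqrt((-3*5**2 - 3*4**2) - 2)) = 0*(1/6 + sqrt((-3*25 - 3*16) - 2)) = 0*(1/6 + sqrt((-75 - 48) - 2)) = 0*(1/6 + sqrt(-123 - 2)) = 0*(1/6 + sqrt(-125)) = 0*(1/6 + 5*I*sqrt(5)) = 0)
(-14 + u)*2 = (-14 + 0)*2 = -14*2 = -28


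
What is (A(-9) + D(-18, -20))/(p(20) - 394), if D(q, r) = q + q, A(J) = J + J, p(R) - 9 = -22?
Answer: 54/407 ≈ 0.13268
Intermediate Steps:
p(R) = -13 (p(R) = 9 - 22 = -13)
A(J) = 2*J
D(q, r) = 2*q
(A(-9) + D(-18, -20))/(p(20) - 394) = (2*(-9) + 2*(-18))/(-13 - 394) = (-18 - 36)/(-407) = -54*(-1/407) = 54/407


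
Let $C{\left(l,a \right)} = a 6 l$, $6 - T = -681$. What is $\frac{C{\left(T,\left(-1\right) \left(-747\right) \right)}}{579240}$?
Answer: $\frac{171063}{32180} \approx 5.3158$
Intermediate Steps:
$T = 687$ ($T = 6 - -681 = 6 + 681 = 687$)
$C{\left(l,a \right)} = 6 a l$
$\frac{C{\left(T,\left(-1\right) \left(-747\right) \right)}}{579240} = \frac{6 \left(\left(-1\right) \left(-747\right)\right) 687}{579240} = 6 \cdot 747 \cdot 687 \cdot \frac{1}{579240} = 3079134 \cdot \frac{1}{579240} = \frac{171063}{32180}$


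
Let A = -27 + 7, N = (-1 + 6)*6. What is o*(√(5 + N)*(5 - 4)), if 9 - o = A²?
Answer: -391*√35 ≈ -2313.2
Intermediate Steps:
N = 30 (N = 5*6 = 30)
A = -20
o = -391 (o = 9 - 1*(-20)² = 9 - 1*400 = 9 - 400 = -391)
o*(√(5 + N)*(5 - 4)) = -391*√(5 + 30)*(5 - 4) = -391*√35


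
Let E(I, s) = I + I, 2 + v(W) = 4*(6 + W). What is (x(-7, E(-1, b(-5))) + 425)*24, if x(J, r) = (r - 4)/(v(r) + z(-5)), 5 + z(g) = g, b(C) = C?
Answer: 10164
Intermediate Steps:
z(g) = -5 + g
v(W) = 22 + 4*W (v(W) = -2 + 4*(6 + W) = -2 + (24 + 4*W) = 22 + 4*W)
E(I, s) = 2*I
x(J, r) = (-4 + r)/(12 + 4*r) (x(J, r) = (r - 4)/((22 + 4*r) + (-5 - 5)) = (-4 + r)/((22 + 4*r) - 10) = (-4 + r)/(12 + 4*r))
(x(-7, E(-1, b(-5))) + 425)*24 = ((-4 + 2*(-1))/(4*(3 + 2*(-1))) + 425)*24 = ((-4 - 2)/(4*(3 - 2)) + 425)*24 = ((1/4)*(-6)/1 + 425)*24 = ((1/4)*1*(-6) + 425)*24 = (-3/2 + 425)*24 = (847/2)*24 = 10164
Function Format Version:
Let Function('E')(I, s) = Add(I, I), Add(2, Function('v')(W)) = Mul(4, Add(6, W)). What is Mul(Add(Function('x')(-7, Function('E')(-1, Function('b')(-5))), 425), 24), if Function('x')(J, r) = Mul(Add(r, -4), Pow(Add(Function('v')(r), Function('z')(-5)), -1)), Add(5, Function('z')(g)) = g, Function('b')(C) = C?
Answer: 10164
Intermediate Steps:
Function('z')(g) = Add(-5, g)
Function('v')(W) = Add(22, Mul(4, W)) (Function('v')(W) = Add(-2, Mul(4, Add(6, W))) = Add(-2, Add(24, Mul(4, W))) = Add(22, Mul(4, W)))
Function('E')(I, s) = Mul(2, I)
Function('x')(J, r) = Mul(Pow(Add(12, Mul(4, r)), -1), Add(-4, r)) (Function('x')(J, r) = Mul(Add(r, -4), Pow(Add(Add(22, Mul(4, r)), Add(-5, -5)), -1)) = Mul(Add(-4, r), Pow(Add(Add(22, Mul(4, r)), -10), -1)) = Mul(Add(-4, r), Pow(Add(12, Mul(4, r)), -1)) = Mul(Pow(Add(12, Mul(4, r)), -1), Add(-4, r)))
Mul(Add(Function('x')(-7, Function('E')(-1, Function('b')(-5))), 425), 24) = Mul(Add(Mul(Rational(1, 4), Pow(Add(3, Mul(2, -1)), -1), Add(-4, Mul(2, -1))), 425), 24) = Mul(Add(Mul(Rational(1, 4), Pow(Add(3, -2), -1), Add(-4, -2)), 425), 24) = Mul(Add(Mul(Rational(1, 4), Pow(1, -1), -6), 425), 24) = Mul(Add(Mul(Rational(1, 4), 1, -6), 425), 24) = Mul(Add(Rational(-3, 2), 425), 24) = Mul(Rational(847, 2), 24) = 10164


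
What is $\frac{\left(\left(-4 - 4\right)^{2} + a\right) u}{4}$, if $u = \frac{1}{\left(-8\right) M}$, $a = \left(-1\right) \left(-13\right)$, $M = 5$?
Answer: $- \frac{77}{160} \approx -0.48125$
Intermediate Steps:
$a = 13$
$u = - \frac{1}{40}$ ($u = \frac{1}{\left(-8\right) 5} = \frac{1}{-40} = - \frac{1}{40} \approx -0.025$)
$\frac{\left(\left(-4 - 4\right)^{2} + a\right) u}{4} = \frac{\left(\left(-4 - 4\right)^{2} + 13\right) \left(- \frac{1}{40}\right)}{4} = \left(\left(-8\right)^{2} + 13\right) \left(- \frac{1}{40}\right) \frac{1}{4} = \left(64 + 13\right) \left(- \frac{1}{40}\right) \frac{1}{4} = 77 \left(- \frac{1}{40}\right) \frac{1}{4} = \left(- \frac{77}{40}\right) \frac{1}{4} = - \frac{77}{160}$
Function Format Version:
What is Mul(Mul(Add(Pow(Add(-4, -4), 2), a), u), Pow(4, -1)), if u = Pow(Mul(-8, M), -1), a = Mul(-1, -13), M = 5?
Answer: Rational(-77, 160) ≈ -0.48125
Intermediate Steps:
a = 13
u = Rational(-1, 40) (u = Pow(Mul(-8, 5), -1) = Pow(-40, -1) = Rational(-1, 40) ≈ -0.025000)
Mul(Mul(Add(Pow(Add(-4, -4), 2), a), u), Pow(4, -1)) = Mul(Mul(Add(Pow(Add(-4, -4), 2), 13), Rational(-1, 40)), Pow(4, -1)) = Mul(Mul(Add(Pow(-8, 2), 13), Rational(-1, 40)), Rational(1, 4)) = Mul(Mul(Add(64, 13), Rational(-1, 40)), Rational(1, 4)) = Mul(Mul(77, Rational(-1, 40)), Rational(1, 4)) = Mul(Rational(-77, 40), Rational(1, 4)) = Rational(-77, 160)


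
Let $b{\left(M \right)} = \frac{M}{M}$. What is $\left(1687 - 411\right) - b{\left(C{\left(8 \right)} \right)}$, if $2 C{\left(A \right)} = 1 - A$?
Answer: $1275$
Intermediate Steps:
$C{\left(A \right)} = \frac{1}{2} - \frac{A}{2}$ ($C{\left(A \right)} = \frac{1 - A}{2} = \frac{1}{2} - \frac{A}{2}$)
$b{\left(M \right)} = 1$
$\left(1687 - 411\right) - b{\left(C{\left(8 \right)} \right)} = \left(1687 - 411\right) - 1 = 1276 - 1 = 1275$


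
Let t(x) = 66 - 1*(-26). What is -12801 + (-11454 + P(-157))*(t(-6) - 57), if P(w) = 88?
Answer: -410611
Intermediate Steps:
t(x) = 92 (t(x) = 66 + 26 = 92)
-12801 + (-11454 + P(-157))*(t(-6) - 57) = -12801 + (-11454 + 88)*(92 - 57) = -12801 - 11366*35 = -12801 - 397810 = -410611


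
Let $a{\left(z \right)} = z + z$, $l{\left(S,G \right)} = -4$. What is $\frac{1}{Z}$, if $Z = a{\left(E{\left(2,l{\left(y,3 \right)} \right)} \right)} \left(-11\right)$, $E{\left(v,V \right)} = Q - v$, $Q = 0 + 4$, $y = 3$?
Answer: $- \frac{1}{44} \approx -0.022727$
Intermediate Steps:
$Q = 4$
$E{\left(v,V \right)} = 4 - v$
$a{\left(z \right)} = 2 z$
$Z = -44$ ($Z = 2 \left(4 - 2\right) \left(-11\right) = 2 \cdot 2 \left(-11\right) = 4 \left(-11\right) = -44$)
$\frac{1}{Z} = \frac{1}{-44} = - \frac{1}{44}$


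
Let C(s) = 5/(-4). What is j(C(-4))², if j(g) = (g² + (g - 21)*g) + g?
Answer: 50625/64 ≈ 791.02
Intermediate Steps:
C(s) = -5/4 (C(s) = 5*(-¼) = -5/4)
j(g) = g + g² + g*(-21 + g) (j(g) = (g² + (-21 + g)*g) + g = (g² + g*(-21 + g)) + g = g + g² + g*(-21 + g))
j(C(-4))² = (2*(-5/4)*(-10 - 5/4))² = (2*(-5/4)*(-45/4))² = (225/8)² = 50625/64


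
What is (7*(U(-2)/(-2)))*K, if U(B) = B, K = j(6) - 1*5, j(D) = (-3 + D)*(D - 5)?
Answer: -14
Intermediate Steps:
j(D) = (-5 + D)*(-3 + D) (j(D) = (-3 + D)*(-5 + D) = (-5 + D)*(-3 + D))
K = -2 (K = (15 + 6² - 8*6) - 1*5 = (15 + 36 - 48) - 5 = 3 - 5 = -2)
(7*(U(-2)/(-2)))*K = (7*(-2/(-2)))*(-2) = (7*(-2*(-½)))*(-2) = (7*1)*(-2) = 7*(-2) = -14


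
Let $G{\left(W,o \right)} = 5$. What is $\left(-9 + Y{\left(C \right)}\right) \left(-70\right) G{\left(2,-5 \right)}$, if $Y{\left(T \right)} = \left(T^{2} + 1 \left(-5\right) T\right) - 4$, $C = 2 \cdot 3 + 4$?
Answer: $-12950$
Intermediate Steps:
$C = 10$ ($C = 6 + 4 = 10$)
$Y{\left(T \right)} = -4 + T^{2} - 5 T$ ($Y{\left(T \right)} = \left(T^{2} - 5 T\right) - 4 = -4 + T^{2} - 5 T$)
$\left(-9 + Y{\left(C \right)}\right) \left(-70\right) G{\left(2,-5 \right)} = \left(-9 - \left(54 - 100\right)\right) \left(-70\right) 5 = \left(-9 - -46\right) \left(-70\right) 5 = \left(-9 + 46\right) \left(-70\right) 5 = 37 \left(-70\right) 5 = \left(-2590\right) 5 = -12950$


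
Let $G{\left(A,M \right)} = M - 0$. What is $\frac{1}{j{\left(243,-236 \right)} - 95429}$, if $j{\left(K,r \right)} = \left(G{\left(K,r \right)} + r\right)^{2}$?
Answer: $\frac{1}{127355} \approx 7.8521 \cdot 10^{-6}$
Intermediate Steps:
$G{\left(A,M \right)} = M$ ($G{\left(A,M \right)} = M + 0 = M$)
$j{\left(K,r \right)} = 4 r^{2}$ ($j{\left(K,r \right)} = \left(r + r\right)^{2} = \left(2 r\right)^{2} = 4 r^{2}$)
$\frac{1}{j{\left(243,-236 \right)} - 95429} = \frac{1}{4 \left(-236\right)^{2} - 95429} = \frac{1}{4 \cdot 55696 - 95429} = \frac{1}{222784 - 95429} = \frac{1}{127355}$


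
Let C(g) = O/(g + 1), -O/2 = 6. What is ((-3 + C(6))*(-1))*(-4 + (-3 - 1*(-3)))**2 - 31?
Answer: 311/7 ≈ 44.429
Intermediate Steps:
O = -12 (O = -2*6 = -12)
C(g) = -12/(1 + g) (C(g) = -12/(g + 1) = -12/(1 + g))
((-3 + C(6))*(-1))*(-4 + (-3 - 1*(-3)))**2 - 31 = ((-3 - 12/(1 + 6))*(-1))*(-4 + (-3 - 1*(-3)))**2 - 31 = ((-3 - 12/7)*(-1))*(-4 + (-3 + 3))**2 - 31 = ((-3 - 12*1/7)*(-1))*(-4 + 0)**2 - 31 = ((-3 - 12/7)*(-1))*(-4)**2 - 31 = -33/7*(-1)*16 - 31 = (33/7)*16 - 31 = 528/7 - 31 = 311/7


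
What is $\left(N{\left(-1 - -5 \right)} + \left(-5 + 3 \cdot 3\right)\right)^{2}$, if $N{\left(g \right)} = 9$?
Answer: $169$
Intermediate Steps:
$\left(N{\left(-1 - -5 \right)} + \left(-5 + 3 \cdot 3\right)\right)^{2} = \left(9 + \left(-5 + 3 \cdot 3\right)\right)^{2} = \left(9 + \left(-5 + 9\right)\right)^{2} = \left(9 + 4\right)^{2} = 13^{2} = 169$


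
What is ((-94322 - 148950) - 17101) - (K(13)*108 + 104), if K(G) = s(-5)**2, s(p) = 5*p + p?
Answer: -357677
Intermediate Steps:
s(p) = 6*p
K(G) = 900 (K(G) = (6*(-5))**2 = (-30)**2 = 900)
((-94322 - 148950) - 17101) - (K(13)*108 + 104) = ((-94322 - 148950) - 17101) - (900*108 + 104) = (-243272 - 17101) - (97200 + 104) = -260373 - 1*97304 = -260373 - 97304 = -357677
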